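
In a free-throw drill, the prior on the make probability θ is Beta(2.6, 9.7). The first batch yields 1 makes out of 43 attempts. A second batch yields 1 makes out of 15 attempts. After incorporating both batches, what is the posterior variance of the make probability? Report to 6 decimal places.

0.000858

The Beta prior is conjugate to a Binomial/Bernoulli likelihood; the update adds successes to α and failures to β.
After batch 1: Beta(2.6+1, 9.7+42) = Beta(3.6, 51.7).
After batch 2: Beta(3.6+1, 51.7+14) = Beta(4.6, 65.7).
Var = αβ/((α+β)²(α+β+1)) = 4.6·65.7/(70.3²·71.3) = 0.000858.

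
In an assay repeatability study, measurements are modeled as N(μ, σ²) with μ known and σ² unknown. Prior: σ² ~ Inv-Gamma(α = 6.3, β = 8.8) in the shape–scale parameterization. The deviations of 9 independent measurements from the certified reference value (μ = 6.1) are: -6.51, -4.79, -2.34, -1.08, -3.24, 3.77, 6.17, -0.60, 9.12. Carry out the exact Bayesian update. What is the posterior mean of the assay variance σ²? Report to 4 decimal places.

12.0347

With known mean μ and an Inverse-Gamma(α, β) prior on σ², the Normal likelihood is conjugate: posterior is Inv-Gamma(α + n/2, β + Σ(xᵢ−μ)²/2).
Σ(xᵢ−μ)² = (-6.51)² + (-4.79)² + (-2.34)² + (-1.08)² + (-3.24)² + (3.77)² + (6.17)² + (-0.60)² + (9.12)² = 218.2800.
Posterior: Inv-Gamma(6.3 + 9/2, 8.8 + 218.2800/2) = Inv-Gamma(10.80, 117.94000).
E[σ²|data] = β/(α−1) = 117.94000/9.80 = 12.0347.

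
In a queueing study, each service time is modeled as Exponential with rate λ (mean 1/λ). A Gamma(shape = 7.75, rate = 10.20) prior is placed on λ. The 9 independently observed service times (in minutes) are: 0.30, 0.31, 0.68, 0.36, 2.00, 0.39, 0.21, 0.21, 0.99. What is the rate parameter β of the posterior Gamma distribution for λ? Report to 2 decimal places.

With a Gamma(shape α, rate β) prior on the exponential rate λ, the posterior after n observations with total T = Σxᵢ is Gamma(α+n, β+T).
Sum of observations T = 5.45 minutes; n = 9.
Posterior: Gamma(7.75+9, 10.20+5.45) = Gamma(16.75, 15.65).
Posterior β = 15.65.

15.65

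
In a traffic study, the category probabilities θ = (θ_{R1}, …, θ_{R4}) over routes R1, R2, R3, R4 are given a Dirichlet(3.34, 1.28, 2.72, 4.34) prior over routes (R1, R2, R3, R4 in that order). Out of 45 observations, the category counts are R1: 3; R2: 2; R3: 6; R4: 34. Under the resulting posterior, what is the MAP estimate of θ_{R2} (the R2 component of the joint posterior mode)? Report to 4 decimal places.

0.0433

The Dirichlet prior is conjugate to the Multinomial likelihood: each posterior αⱼ = prior αⱼ + observed count nⱼ.
Posterior concentration: (6.34, 3.28, 8.72, 38.34), total = 56.68.
Joint mode component: (α_{R2}−1)/(Σα−K) = 2.28/52.68 = 0.0433.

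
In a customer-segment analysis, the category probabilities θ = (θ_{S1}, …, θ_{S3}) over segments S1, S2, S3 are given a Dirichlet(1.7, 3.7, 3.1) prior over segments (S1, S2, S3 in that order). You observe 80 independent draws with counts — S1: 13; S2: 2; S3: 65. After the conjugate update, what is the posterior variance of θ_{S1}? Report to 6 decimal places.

0.001548

The Dirichlet prior is conjugate to the Multinomial likelihood: each posterior αⱼ = prior αⱼ + observed count nⱼ.
Posterior concentration: (14.7, 5.7, 68.1), total = 88.5.
Var[θ_j] = α_j(Σα−α_j)/((Σα)²(Σα+1)) = 14.7·73.8/(88.5²·89.5) = 0.001548.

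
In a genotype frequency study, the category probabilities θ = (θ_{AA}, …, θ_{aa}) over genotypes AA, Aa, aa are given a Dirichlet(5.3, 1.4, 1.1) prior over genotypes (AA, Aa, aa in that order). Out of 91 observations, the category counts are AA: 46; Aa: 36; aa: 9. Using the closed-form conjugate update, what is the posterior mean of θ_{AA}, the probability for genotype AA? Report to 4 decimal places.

0.5192

The Dirichlet prior is conjugate to the Multinomial likelihood: each posterior αⱼ = prior αⱼ + observed count nⱼ.
Posterior concentration: (51.3, 37.4, 10.1), total = 98.8.
E[θ_{AA}|data] = α_{AA}/Σα = 51.3/98.8 = 0.5192.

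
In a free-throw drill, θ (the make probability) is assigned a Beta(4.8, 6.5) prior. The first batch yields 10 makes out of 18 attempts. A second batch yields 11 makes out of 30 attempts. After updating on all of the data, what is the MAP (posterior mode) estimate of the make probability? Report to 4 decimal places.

The Beta prior is conjugate to a Binomial/Bernoulli likelihood; the update adds successes to α and failures to β.
After batch 1: Beta(4.8+10, 6.5+8) = Beta(14.8, 14.5).
After batch 2: Beta(14.8+11, 14.5+19) = Beta(25.8, 33.5).
Mode of Beta(a,b) for a,b>1 is (a−1)/(a+b−2) = 24.8/57.3 = 0.4328.

0.4328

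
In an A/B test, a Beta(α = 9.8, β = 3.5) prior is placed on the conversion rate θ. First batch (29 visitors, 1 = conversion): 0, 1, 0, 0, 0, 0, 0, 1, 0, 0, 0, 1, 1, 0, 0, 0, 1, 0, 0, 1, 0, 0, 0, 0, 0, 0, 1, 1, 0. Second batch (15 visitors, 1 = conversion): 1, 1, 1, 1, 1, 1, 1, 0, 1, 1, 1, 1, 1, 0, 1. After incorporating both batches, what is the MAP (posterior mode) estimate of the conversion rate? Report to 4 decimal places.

0.5389

The Beta prior is conjugate to a Binomial/Bernoulli likelihood; the update adds successes to α and failures to β.
After batch 1: Beta(9.8+8, 3.5+21) = Beta(17.8, 24.5).
After batch 2: Beta(17.8+13, 24.5+2) = Beta(30.8, 26.5).
Mode of Beta(a,b) for a,b>1 is (a−1)/(a+b−2) = 29.8/55.3 = 0.5389.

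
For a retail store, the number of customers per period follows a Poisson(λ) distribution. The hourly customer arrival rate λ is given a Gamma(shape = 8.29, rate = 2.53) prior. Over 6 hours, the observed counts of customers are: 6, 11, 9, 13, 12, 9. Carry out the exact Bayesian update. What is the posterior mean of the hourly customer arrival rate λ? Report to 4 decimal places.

With a Gamma(shape α, rate β) prior, the Poisson likelihood is conjugate: the posterior is Gamma(α + ΣXᵢ, β + n).
Sum of counts S = 60 over n = 6 hours.
Posterior: Gamma(α+S, β+n) = Gamma(8.29+60, 2.53+6) = Gamma(68.29, 8.53).
Posterior mean = α/β = 68.29/8.53 = 8.0059.

8.0059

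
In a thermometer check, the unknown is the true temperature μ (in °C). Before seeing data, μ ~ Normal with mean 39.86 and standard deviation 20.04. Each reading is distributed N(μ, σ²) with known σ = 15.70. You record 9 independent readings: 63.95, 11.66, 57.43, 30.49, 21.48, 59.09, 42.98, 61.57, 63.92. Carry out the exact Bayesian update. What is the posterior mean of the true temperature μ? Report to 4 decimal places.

For Normal data with known variance σ², a Normal(μ₀, σ₀²) prior on μ is conjugate. Posterior precision = 1/σ₀² + n/σ²; posterior mean is the precision-weighted average of μ₀ and x̄.
Σxᵢ = 63.95 + 11.66 + 57.43 + 30.49 + 21.48 + 59.09 + 42.98 + 61.57 + 63.92 = 412.57, so n·x̄ = 412.57.
σ₀² = 20.04² = 401.6016, σ² = 15.70² = 246.49; σ² + n·σ₀² = 246.49 + 9·401.6016 = 3860.9044.
Posterior mean = (μ₀/σ₀² + n·x̄/σ²)/(1/σ₀² + n/σ²) = (σ²·μ₀ + σ₀²·n·x̄)/(σ² + n·σ₀²) = (246.49·39.86 + 401.6016·412.57)/3860.9044 = 175513.863512/3860.9044 = 45.4593.

45.4593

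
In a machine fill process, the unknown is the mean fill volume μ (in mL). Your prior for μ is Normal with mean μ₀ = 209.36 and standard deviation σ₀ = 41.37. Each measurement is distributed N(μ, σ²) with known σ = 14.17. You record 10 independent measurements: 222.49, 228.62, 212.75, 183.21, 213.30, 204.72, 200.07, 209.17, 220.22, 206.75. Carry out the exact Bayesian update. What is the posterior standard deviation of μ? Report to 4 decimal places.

For Normal data with known variance σ², a Normal(μ₀, σ₀²) prior on μ is conjugate. Posterior precision = 1/σ₀² + n/σ²; posterior mean is the precision-weighted average of μ₀ and x̄.
σ₀² = 41.37² = 1711.4769, σ² = 14.17² = 200.7889; σ² + n·σ₀² = 200.7889 + 10·1711.4769 = 17315.5579.
Posterior precision = 1/σ₀² + n/σ² = 1/1711.4769 + 10/200.7889 = (σ² + n·σ₀²)/(σ₀²σ²) = 17315.5579/(1711.4769·200.7889); posterior variance σₙ² = σ₀²σ²/(σ² + n·σ₀²) = 1711.4769·200.7889/17315.5579 = 19.846058.
Posterior SD = √σₙ² = √(1711.4769·200.7889/17315.5579) = 4.4549.

4.4549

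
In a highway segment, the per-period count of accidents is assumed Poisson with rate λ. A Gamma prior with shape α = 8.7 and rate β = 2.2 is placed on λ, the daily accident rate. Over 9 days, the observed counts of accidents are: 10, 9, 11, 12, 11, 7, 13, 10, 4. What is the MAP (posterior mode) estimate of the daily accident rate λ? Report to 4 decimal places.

With a Gamma(shape α, rate β) prior, the Poisson likelihood is conjugate: the posterior is Gamma(α + ΣXᵢ, β + n).
Sum of counts S = 87 over n = 9 days.
Posterior: Gamma(α+S, β+n) = Gamma(8.7+87, 2.2+9) = Gamma(95.7, 11.2).
Mode of Gamma(α,β) for α≥1 is (α−1)/β = 94.7/11.2 = 8.4554.

8.4554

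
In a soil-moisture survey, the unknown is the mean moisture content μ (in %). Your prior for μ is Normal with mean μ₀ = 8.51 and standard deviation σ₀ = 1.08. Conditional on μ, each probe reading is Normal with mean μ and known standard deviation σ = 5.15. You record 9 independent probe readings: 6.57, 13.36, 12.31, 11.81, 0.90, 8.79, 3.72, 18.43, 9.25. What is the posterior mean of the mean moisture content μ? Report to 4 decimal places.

For Normal data with known variance σ², a Normal(μ₀, σ₀²) prior on μ is conjugate. Posterior precision = 1/σ₀² + n/σ²; posterior mean is the precision-weighted average of μ₀ and x̄.
Σxᵢ = 6.57 + 13.36 + 12.31 + 11.81 + 0.90 + 8.79 + 3.72 + 18.43 + 9.25 = 85.14, so n·x̄ = 85.14.
σ₀² = 1.08² = 1.1664, σ² = 5.15² = 26.5225; σ² + n·σ₀² = 26.5225 + 9·1.1664 = 37.0201.
Posterior mean = (μ₀/σ₀² + n·x̄/σ²)/(1/σ₀² + n/σ²) = (σ²·μ₀ + σ₀²·n·x̄)/(σ² + n·σ₀²) = (26.5225·8.51 + 1.1664·85.14)/37.0201 = 325.013771/37.0201 = 8.7794.

8.7794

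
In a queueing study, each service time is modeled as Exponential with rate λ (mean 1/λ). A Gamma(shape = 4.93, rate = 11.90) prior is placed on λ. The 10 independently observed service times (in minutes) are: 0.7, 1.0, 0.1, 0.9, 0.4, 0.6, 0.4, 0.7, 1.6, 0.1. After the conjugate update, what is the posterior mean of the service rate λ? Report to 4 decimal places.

With a Gamma(shape α, rate β) prior on the exponential rate λ, the posterior after n observations with total T = Σxᵢ is Gamma(α+n, β+T).
Sum of observations T = 6.5 minutes; n = 10.
Posterior: Gamma(4.93+10, 11.90+6.5) = Gamma(14.93, 18.40).
Posterior mean of λ = α/β = 14.93/18.40 = 0.8114.

0.8114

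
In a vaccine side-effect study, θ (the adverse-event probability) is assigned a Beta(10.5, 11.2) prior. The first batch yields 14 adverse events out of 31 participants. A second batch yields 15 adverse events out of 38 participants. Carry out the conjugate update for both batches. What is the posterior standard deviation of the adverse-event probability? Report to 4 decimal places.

The Beta prior is conjugate to a Binomial/Bernoulli likelihood; the update adds successes to α and failures to β.
After batch 1: Beta(10.5+14, 11.2+17) = Beta(24.5, 28.2).
After batch 2: Beta(24.5+15, 28.2+23) = Beta(39.5, 51.2).
Var = αβ/((α+β)²(α+β+1)) = 39.5·51.2/(90.7²·91.7) = 0.00268092; SD = √0.00268092 = 0.0518.

0.0518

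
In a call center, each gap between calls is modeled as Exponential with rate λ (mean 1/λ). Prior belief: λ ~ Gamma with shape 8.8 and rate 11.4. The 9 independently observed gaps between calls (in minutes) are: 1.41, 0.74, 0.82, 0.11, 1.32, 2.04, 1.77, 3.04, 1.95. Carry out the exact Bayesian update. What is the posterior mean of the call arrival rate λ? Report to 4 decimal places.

With a Gamma(shape α, rate β) prior on the exponential rate λ, the posterior after n observations with total T = Σxᵢ is Gamma(α+n, β+T).
Sum of observations T = 13.20 minutes; n = 9.
Posterior: Gamma(8.8+9, 11.4+13.20) = Gamma(17.8, 24.60).
Posterior mean of λ = α/β = 17.8/24.60 = 0.7236.

0.7236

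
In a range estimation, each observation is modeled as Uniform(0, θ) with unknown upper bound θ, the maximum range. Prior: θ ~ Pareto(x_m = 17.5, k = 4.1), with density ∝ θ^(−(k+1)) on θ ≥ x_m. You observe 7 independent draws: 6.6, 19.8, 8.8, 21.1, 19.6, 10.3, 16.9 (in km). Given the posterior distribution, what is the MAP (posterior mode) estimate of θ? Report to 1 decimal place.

A Pareto(scale x_m, shape k) prior on the upper bound θ of Uniform(0, θ) is conjugate: posterior is Pareto(max(x_m, max xᵢ), k + n).
Sample maximum = 21.1; prior scale x_m = 17.5 → posterior scale = max = 21.1.
Posterior shape = 4.1 + 7 = 11.1.
The Pareto density is decreasing on [x_m, ∞), so the mode is x_m = 21.1.

21.1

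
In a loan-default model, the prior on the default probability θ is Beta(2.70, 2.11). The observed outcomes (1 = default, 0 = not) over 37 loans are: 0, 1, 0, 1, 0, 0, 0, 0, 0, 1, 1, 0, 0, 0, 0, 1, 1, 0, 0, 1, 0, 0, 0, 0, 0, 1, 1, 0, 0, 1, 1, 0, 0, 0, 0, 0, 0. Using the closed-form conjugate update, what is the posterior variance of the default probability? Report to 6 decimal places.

0.005146

The Beta prior is conjugate to a Binomial/Bernoulli likelihood; the update adds successes to α and failures to β.
Posterior: Beta(α+k, β+n−k) = Beta(2.70+11, 2.11+26) = Beta(13.70, 28.11).
Var = αβ/((α+β)²(α+β+1)) = 13.70·28.11/(41.81²·42.81) = 0.005146.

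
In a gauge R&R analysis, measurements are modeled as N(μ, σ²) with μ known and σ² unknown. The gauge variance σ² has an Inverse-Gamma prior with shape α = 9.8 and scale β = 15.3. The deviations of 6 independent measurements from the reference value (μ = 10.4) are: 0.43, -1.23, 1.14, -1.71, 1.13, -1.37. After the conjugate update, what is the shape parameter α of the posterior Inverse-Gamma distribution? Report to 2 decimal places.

12.80

With known mean μ and an Inverse-Gamma(α, β) prior on σ², the Normal likelihood is conjugate: posterior is Inv-Gamma(α + n/2, β + Σ(xᵢ−μ)²/2).
Σ(xᵢ−μ)² = (0.43)² + (-1.23)² + (1.14)² + (-1.71)² + (1.13)² + (-1.37)² = 9.0753.
Posterior: Inv-Gamma(9.8 + 6/2, 15.3 + 9.0753/2) = Inv-Gamma(12.80, 19.83765).
Posterior α = 12.80.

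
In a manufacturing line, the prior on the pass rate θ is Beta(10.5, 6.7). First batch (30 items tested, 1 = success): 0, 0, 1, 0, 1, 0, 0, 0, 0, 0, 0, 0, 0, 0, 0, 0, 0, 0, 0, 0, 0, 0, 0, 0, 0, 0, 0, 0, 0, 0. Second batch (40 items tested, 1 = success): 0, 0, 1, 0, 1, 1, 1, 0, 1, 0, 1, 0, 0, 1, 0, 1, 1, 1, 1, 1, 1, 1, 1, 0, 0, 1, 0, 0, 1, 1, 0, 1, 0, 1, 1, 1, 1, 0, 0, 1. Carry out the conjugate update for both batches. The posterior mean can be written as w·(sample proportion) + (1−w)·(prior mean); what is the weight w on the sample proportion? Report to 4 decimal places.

0.8028

The Beta prior is conjugate to a Binomial/Bernoulli likelihood; the update adds successes to α and failures to β.
Total number of items tested: n = 30 + 40 = 70.
Posterior mean = (α₀+k)/(α₀+β₀+n) = [n/(α₀+β₀+n)]·(k/n) + [(α₀+β₀)/(α₀+β₀+n)]·α₀/(α₀+β₀), so only n and the prior enter the weight.
The weight on the data is w = n/(α₀+β₀+n) = 70/(10.5+6.7+70) = 70/87.2 = 0.8028.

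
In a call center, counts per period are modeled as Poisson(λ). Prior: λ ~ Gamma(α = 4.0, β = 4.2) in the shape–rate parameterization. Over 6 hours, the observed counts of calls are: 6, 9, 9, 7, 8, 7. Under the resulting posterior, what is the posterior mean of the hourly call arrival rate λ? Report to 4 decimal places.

4.9020

With a Gamma(shape α, rate β) prior, the Poisson likelihood is conjugate: the posterior is Gamma(α + ΣXᵢ, β + n).
Sum of counts S = 46 over n = 6 hours.
Posterior: Gamma(α+S, β+n) = Gamma(4.0+46, 4.2+6) = Gamma(50.0, 10.2).
Posterior mean = α/β = 50.0/10.2 = 4.9020.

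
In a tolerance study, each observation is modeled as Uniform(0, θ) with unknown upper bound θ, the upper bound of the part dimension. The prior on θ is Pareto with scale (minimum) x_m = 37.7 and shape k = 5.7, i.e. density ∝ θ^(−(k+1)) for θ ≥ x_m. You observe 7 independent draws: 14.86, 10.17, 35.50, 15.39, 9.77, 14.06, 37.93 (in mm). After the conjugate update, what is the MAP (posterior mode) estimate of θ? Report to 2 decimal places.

A Pareto(scale x_m, shape k) prior on the upper bound θ of Uniform(0, θ) is conjugate: posterior is Pareto(max(x_m, max xᵢ), k + n).
Sample maximum = 37.93; prior scale x_m = 37.7 → posterior scale = max = 37.93.
Posterior shape = 5.7 + 7 = 12.7.
The Pareto density is decreasing on [x_m, ∞), so the mode is x_m = 37.93.

37.93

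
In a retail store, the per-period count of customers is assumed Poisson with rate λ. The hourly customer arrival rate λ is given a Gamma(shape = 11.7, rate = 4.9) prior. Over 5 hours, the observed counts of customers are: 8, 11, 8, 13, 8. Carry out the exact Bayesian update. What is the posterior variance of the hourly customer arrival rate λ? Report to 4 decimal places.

With a Gamma(shape α, rate β) prior, the Poisson likelihood is conjugate: the posterior is Gamma(α + ΣXᵢ, β + n).
Sum of counts S = 48 over n = 5 hours.
Posterior: Gamma(α+S, β+n) = Gamma(11.7+48, 4.9+5) = Gamma(59.7, 9.9).
Var = α/β² = 59.7/9.9² = 0.6091.

0.6091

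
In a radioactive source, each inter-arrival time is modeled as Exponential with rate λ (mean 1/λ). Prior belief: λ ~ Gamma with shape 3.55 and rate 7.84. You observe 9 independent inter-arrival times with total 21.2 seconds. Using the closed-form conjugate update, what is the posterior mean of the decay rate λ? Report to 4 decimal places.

With a Gamma(shape α, rate β) prior on the exponential rate λ, the posterior after n observations with total T = Σxᵢ is Gamma(α+n, β+T).
Posterior: Gamma(3.55+9, 7.84+21.2) = Gamma(12.55, 29.04).
Posterior mean of λ = α/β = 12.55/29.04 = 0.4322.

0.4322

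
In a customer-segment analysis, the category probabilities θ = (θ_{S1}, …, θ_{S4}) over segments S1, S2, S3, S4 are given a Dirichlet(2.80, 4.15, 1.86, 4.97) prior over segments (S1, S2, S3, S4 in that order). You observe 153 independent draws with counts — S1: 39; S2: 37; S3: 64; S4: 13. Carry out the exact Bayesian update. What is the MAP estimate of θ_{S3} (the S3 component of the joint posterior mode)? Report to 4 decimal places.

0.3985

The Dirichlet prior is conjugate to the Multinomial likelihood: each posterior αⱼ = prior αⱼ + observed count nⱼ.
Posterior concentration: (41.80, 41.15, 65.86, 17.97), total = 166.78.
Joint mode component: (α_{S3}−1)/(Σα−K) = 64.86/162.78 = 0.3985.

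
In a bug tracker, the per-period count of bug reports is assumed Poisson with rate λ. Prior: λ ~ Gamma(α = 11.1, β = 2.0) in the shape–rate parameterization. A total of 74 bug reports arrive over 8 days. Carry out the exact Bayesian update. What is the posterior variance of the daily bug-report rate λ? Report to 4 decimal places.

With a Gamma(shape α, rate β) prior, the Poisson likelihood is conjugate: the posterior is Gamma(α + ΣXᵢ, β + n).
Posterior: Gamma(α+S, β+n) = Gamma(11.1+74, 2.0+8) = Gamma(85.1, 10.0).
Var = α/β² = 85.1/10.0² = 0.8510.

0.8510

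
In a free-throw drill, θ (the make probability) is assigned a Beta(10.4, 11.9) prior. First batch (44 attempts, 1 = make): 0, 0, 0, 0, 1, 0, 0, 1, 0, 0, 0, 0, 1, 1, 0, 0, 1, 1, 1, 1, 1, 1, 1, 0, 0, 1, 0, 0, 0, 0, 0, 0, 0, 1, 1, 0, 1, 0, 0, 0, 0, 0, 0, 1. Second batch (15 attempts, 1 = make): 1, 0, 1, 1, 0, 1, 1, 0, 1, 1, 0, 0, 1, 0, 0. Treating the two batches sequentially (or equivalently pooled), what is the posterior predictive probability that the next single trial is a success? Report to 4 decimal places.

The Beta prior is conjugate to a Binomial/Bernoulli likelihood; the update adds successes to α and failures to β.
After batch 1: Beta(10.4+16, 11.9+28) = Beta(26.4, 39.9).
After batch 2: Beta(26.4+8, 39.9+7) = Beta(34.4, 46.9).
For a single future Bernoulli trial, P(success | data) = α/(α+β) = 0.4231.

0.4231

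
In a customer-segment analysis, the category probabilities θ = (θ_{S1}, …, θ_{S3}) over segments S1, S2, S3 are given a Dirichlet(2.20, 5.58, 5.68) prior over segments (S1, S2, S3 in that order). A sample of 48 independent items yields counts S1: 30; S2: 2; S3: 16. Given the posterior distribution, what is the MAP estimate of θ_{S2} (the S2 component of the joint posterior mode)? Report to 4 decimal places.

The Dirichlet prior is conjugate to the Multinomial likelihood: each posterior αⱼ = prior αⱼ + observed count nⱼ.
Posterior concentration: (32.20, 7.58, 21.68), total = 61.46.
Joint mode component: (α_{S2}−1)/(Σα−K) = 6.58/58.46 = 0.1126.

0.1126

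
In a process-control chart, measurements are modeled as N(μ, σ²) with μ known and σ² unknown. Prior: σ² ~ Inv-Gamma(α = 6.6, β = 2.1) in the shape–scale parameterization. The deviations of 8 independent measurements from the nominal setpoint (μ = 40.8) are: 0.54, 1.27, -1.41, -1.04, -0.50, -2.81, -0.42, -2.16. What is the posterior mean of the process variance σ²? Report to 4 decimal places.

1.1543

With known mean μ and an Inverse-Gamma(α, β) prior on σ², the Normal likelihood is conjugate: posterior is Inv-Gamma(α + n/2, β + Σ(xᵢ−μ)²/2).
Σ(xᵢ−μ)² = (0.54)² + (1.27)² + (-1.41)² + (-1.04)² + (-0.50)² + (-2.81)² + (-0.42)² + (-2.16)² = 17.9623.
Posterior: Inv-Gamma(6.6 + 8/2, 2.1 + 17.9623/2) = Inv-Gamma(10.60, 11.08115).
E[σ²|data] = β/(α−1) = 11.08115/9.60 = 1.1543.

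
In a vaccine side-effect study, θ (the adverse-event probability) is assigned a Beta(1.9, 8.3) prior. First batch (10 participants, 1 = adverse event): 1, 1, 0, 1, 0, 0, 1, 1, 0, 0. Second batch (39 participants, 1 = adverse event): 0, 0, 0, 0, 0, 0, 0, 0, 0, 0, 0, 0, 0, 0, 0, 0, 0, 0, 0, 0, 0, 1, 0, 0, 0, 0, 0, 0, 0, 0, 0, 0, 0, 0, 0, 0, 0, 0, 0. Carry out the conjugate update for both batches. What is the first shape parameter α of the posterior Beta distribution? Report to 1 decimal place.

The Beta prior is conjugate to a Binomial/Bernoulli likelihood; the update adds successes to α and failures to β.
After batch 1: Beta(1.9+5, 8.3+5) = Beta(6.9, 13.3).
After batch 2: Beta(6.9+1, 13.3+38) = Beta(7.9, 51.3).
Posterior α = 7.9.

7.9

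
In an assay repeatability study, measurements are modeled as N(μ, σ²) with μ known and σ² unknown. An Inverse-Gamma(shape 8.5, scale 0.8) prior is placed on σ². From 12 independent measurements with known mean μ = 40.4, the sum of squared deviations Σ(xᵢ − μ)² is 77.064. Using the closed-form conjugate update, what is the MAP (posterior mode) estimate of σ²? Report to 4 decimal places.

With known mean μ and an Inverse-Gamma(α, β) prior on σ², the Normal likelihood is conjugate: posterior is Inv-Gamma(α + n/2, β + Σ(xᵢ−μ)²/2).
Posterior: Inv-Gamma(8.5 + 12/2, 0.8 + 77.064/2) = Inv-Gamma(14.50, 39.3320).
Mode = β/(α+1) = 39.3320/15.50 = 2.5375.

2.5375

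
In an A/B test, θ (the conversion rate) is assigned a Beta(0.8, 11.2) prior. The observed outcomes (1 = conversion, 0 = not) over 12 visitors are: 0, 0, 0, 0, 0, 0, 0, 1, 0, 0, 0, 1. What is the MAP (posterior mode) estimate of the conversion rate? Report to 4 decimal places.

The Beta prior is conjugate to a Binomial/Bernoulli likelihood; the update adds successes to α and failures to β.
Posterior: Beta(α+k, β+n−k) = Beta(0.8+2, 11.2+10) = Beta(2.8, 21.2).
Mode of Beta(a,b) for a,b>1 is (a−1)/(a+b−2) = 1.8/22.0 = 0.0818.

0.0818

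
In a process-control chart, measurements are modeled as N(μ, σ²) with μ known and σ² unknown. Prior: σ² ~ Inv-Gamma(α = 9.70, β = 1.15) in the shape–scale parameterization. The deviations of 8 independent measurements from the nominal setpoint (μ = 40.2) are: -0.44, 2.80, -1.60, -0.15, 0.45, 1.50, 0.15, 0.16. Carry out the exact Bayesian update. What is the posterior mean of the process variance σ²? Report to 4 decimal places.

0.6070

With known mean μ and an Inverse-Gamma(α, β) prior on σ², the Normal likelihood is conjugate: posterior is Inv-Gamma(α + n/2, β + Σ(xᵢ−μ)²/2).
Σ(xᵢ−μ)² = (-0.44)² + (2.80)² + (-1.60)² + (-0.15)² + (0.45)² + (1.50)² + (0.15)² + (0.16)² = 13.1167.
Posterior: Inv-Gamma(9.70 + 8/2, 1.15 + 13.1167/2) = Inv-Gamma(13.70, 7.70835).
E[σ²|data] = β/(α−1) = 7.70835/12.70 = 0.6070.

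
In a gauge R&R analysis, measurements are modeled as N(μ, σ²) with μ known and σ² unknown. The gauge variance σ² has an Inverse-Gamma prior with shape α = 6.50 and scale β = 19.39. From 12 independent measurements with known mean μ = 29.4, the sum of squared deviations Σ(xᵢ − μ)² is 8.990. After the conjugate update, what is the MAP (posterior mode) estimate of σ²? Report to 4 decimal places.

1.7693

With known mean μ and an Inverse-Gamma(α, β) prior on σ², the Normal likelihood is conjugate: posterior is Inv-Gamma(α + n/2, β + Σ(xᵢ−μ)²/2).
Posterior: Inv-Gamma(6.50 + 12/2, 19.39 + 8.990/2) = Inv-Gamma(12.50, 23.8850).
Mode = β/(α+1) = 23.8850/13.50 = 1.7693.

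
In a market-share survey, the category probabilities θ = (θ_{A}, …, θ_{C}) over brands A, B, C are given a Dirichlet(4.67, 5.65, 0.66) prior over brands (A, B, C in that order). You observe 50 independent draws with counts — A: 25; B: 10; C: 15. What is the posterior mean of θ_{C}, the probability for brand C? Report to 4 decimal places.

The Dirichlet prior is conjugate to the Multinomial likelihood: each posterior αⱼ = prior αⱼ + observed count nⱼ.
Posterior concentration: (29.67, 15.65, 15.66), total = 60.98.
E[θ_{C}|data] = α_{C}/Σα = 15.66/60.98 = 0.2568.

0.2568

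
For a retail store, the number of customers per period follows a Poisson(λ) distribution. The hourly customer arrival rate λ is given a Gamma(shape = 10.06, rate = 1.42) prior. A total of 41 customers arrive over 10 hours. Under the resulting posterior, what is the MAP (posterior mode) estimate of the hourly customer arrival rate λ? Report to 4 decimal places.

With a Gamma(shape α, rate β) prior, the Poisson likelihood is conjugate: the posterior is Gamma(α + ΣXᵢ, β + n).
Posterior: Gamma(α+S, β+n) = Gamma(10.06+41, 1.42+10) = Gamma(51.06, 11.42).
Mode of Gamma(α,β) for α≥1 is (α−1)/β = 50.06/11.42 = 4.3835.

4.3835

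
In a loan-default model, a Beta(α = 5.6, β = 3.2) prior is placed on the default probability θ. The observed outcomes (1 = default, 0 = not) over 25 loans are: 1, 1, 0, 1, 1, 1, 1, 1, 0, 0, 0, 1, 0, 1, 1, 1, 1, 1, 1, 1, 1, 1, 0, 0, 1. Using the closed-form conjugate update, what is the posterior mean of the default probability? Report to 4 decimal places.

The Beta prior is conjugate to a Binomial/Bernoulli likelihood; the update adds successes to α and failures to β.
Posterior: Beta(α+k, β+n−k) = Beta(5.6+18, 3.2+7) = Beta(23.6, 10.2).
Posterior mean = α/(α+β) = 23.6/33.8 = 0.6982.

0.6982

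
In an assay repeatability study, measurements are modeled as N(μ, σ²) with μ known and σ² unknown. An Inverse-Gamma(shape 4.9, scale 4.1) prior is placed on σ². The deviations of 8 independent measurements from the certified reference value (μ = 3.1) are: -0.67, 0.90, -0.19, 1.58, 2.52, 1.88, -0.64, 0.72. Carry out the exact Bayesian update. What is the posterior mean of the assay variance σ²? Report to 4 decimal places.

1.4433

With known mean μ and an Inverse-Gamma(α, β) prior on σ², the Normal likelihood is conjugate: posterior is Inv-Gamma(α + n/2, β + Σ(xᵢ−μ)²/2).
Σ(xᵢ−μ)² = (-0.67)² + (0.90)² + (-0.19)² + (1.58)² + (2.52)² + (1.88)² + (-0.64)² + (0.72)² = 14.6042.
Posterior: Inv-Gamma(4.9 + 8/2, 4.1 + 14.6042/2) = Inv-Gamma(8.90, 11.40210).
E[σ²|data] = β/(α−1) = 11.40210/7.90 = 1.4433.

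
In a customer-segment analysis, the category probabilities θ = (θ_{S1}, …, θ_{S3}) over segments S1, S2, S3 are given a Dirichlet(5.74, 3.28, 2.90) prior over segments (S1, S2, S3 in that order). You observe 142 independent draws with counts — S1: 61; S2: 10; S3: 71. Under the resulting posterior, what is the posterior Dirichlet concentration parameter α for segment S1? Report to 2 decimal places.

66.74

The Dirichlet prior is conjugate to the Multinomial likelihood: each posterior αⱼ = prior αⱼ + observed count nⱼ.
Posterior concentration: (66.74, 13.28, 73.90), total = 153.92.
α_{S1} = 5.74 + 61 = 66.74.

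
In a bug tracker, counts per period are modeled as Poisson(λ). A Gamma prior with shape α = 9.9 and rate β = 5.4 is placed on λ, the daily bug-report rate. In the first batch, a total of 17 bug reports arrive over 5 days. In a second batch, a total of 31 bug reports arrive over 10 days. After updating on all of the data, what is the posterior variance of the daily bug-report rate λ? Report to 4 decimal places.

With a Gamma(shape α, rate β) prior, the Poisson likelihood is conjugate: the posterior is Gamma(α + ΣXᵢ, β + n).
After batch 1: Gamma(α+S, β+n) = Gamma(9.9+17, 5.4+5) = Gamma(26.9, 10.4).
After batch 2: Gamma(α+S, β+n) = Gamma(26.9+31, 10.4+10) = Gamma(57.9, 20.4).
Var = α/β² = 57.9/20.4² = 0.1391.

0.1391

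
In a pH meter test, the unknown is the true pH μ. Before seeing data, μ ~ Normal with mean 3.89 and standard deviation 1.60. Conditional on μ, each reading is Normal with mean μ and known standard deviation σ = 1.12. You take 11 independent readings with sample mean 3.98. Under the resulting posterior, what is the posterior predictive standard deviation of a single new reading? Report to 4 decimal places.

For Normal data with known variance σ², a Normal(μ₀, σ₀²) prior on μ is conjugate. Posterior precision = 1/σ₀² + n/σ²; posterior mean is the precision-weighted average of μ₀ and x̄.
σ₀² = 1.60² = 2.56, σ² = 1.12² = 1.2544; σ² + n·σ₀² = 1.2544 + 11·2.56 = 29.4144.
Posterior precision = 1/σ₀² + n/σ² = 1/2.56 + 11/1.2544 = (σ² + n·σ₀²)/(σ₀²σ²) = 29.4144/(2.56·1.2544); posterior variance σₙ² = σ₀²σ²/(σ² + n·σ₀²) = 2.56·1.2544/29.4144 = 0.109173.
Predictive variance for one new observation = σₙ² + σ² = 2.56·1.2544/29.4144 + 1.2544 = σ²·(σ₀² + 29.4144)/29.4144 = 1.2544·31.9744/29.4144 = 1.363573; SD = √(1.2544·31.9744/29.4144) = 1.1677.

1.1677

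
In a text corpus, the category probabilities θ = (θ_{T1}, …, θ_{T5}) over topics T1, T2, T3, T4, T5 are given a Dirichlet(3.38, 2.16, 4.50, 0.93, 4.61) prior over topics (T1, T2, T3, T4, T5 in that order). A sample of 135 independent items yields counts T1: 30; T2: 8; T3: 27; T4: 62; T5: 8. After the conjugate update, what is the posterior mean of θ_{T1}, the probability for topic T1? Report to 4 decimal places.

The Dirichlet prior is conjugate to the Multinomial likelihood: each posterior αⱼ = prior αⱼ + observed count nⱼ.
Posterior concentration: (33.38, 10.16, 31.50, 62.93, 12.61), total = 150.58.
E[θ_{T1}|data] = α_{T1}/Σα = 33.38/150.58 = 0.2217.

0.2217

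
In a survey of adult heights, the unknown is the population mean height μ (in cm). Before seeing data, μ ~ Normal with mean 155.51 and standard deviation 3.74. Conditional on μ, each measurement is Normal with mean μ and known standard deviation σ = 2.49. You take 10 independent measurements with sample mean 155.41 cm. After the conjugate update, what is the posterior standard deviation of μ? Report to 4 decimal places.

0.7705

For Normal data with known variance σ², a Normal(μ₀, σ₀²) prior on μ is conjugate. Posterior precision = 1/σ₀² + n/σ²; posterior mean is the precision-weighted average of μ₀ and x̄.
σ₀² = 3.74² = 13.9876, σ² = 2.49² = 6.2001; σ² + n·σ₀² = 6.2001 + 10·13.9876 = 146.0761.
Posterior precision = 1/σ₀² + n/σ² = 1/13.9876 + 10/6.2001 = (σ² + n·σ₀²)/(σ₀²σ²) = 146.0761/(13.9876·6.2001); posterior variance σₙ² = σ₀²σ²/(σ² + n·σ₀²) = 13.9876·6.2001/146.0761 = 0.593694.
Posterior SD = √σₙ² = √(13.9876·6.2001/146.0761) = 0.7705.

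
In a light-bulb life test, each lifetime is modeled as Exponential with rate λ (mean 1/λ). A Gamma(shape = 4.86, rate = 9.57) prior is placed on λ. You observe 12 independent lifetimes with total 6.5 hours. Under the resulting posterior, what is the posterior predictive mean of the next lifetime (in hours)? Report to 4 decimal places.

With a Gamma(shape α, rate β) prior on the exponential rate λ, the posterior after n observations with total T = Σxᵢ is Gamma(α+n, β+T).
Posterior: Gamma(4.86+12, 9.57+6.5) = Gamma(16.86, 16.07).
The predictive distribution for the next observation is Lomax; its mean is β/(α−1) = 16.07/15.86 = 1.0132.

1.0132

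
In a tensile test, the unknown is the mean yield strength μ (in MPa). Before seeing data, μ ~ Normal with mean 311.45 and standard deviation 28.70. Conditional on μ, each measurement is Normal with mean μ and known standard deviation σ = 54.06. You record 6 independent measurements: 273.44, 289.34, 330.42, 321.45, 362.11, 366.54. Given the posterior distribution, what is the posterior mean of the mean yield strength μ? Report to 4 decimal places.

319.2631

For Normal data with known variance σ², a Normal(μ₀, σ₀²) prior on μ is conjugate. Posterior precision = 1/σ₀² + n/σ²; posterior mean is the precision-weighted average of μ₀ and x̄.
Σxᵢ = 273.44 + 289.34 + 330.42 + 321.45 + 362.11 + 366.54 = 1943.3, so n·x̄ = 1943.3.
σ₀² = 28.70² = 823.69, σ² = 54.06² = 2922.4836; σ² + n·σ₀² = 2922.4836 + 6·823.69 = 7864.6236.
Posterior mean = (μ₀/σ₀² + n·x̄/σ²)/(1/σ₀² + n/σ²) = (σ²·μ₀ + σ₀²·n·x̄)/(σ² + n·σ₀²) = (2922.4836·311.45 + 823.69·1943.3)/7864.6236 = 2510884.29422/7864.6236 = 319.2631.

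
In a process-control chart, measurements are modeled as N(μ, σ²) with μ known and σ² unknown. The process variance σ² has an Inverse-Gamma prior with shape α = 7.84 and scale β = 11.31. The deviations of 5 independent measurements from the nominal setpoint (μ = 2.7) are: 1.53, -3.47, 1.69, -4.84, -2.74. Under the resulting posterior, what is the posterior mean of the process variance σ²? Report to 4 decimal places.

With known mean μ and an Inverse-Gamma(α, β) prior on σ², the Normal likelihood is conjugate: posterior is Inv-Gamma(α + n/2, β + Σ(xᵢ−μ)²/2).
Σ(xᵢ−μ)² = (1.53)² + (-3.47)² + (1.69)² + (-4.84)² + (-2.74)² = 48.1711.
Posterior: Inv-Gamma(7.84 + 5/2, 11.31 + 48.1711/2) = Inv-Gamma(10.34, 35.39555).
E[σ²|data] = β/(α−1) = 35.39555/9.34 = 3.7897.

3.7897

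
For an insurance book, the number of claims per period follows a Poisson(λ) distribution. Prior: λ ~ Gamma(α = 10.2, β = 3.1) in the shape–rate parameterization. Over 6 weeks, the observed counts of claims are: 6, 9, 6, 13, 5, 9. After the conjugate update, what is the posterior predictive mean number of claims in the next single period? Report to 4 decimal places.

6.3956

With a Gamma(shape α, rate β) prior, the Poisson likelihood is conjugate: the posterior is Gamma(α + ΣXᵢ, β + n).
Sum of counts S = 48 over n = 6 weeks.
Posterior: Gamma(α+S, β+n) = Gamma(10.2+48, 3.1+6) = Gamma(58.2, 9.1).
The predictive distribution for one future period is NegBinom with mean α/β = 6.3956.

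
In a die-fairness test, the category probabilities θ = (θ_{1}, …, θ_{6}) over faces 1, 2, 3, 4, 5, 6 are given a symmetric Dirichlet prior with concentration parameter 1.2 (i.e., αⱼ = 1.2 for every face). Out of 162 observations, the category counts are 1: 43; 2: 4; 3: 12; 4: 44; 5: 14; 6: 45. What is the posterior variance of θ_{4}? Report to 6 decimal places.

0.001150

The Dirichlet prior is conjugate to the Multinomial likelihood: each posterior αⱼ = prior αⱼ + observed count nⱼ.
Posterior concentration: (44.2, 5.2, 13.2, 45.2, 15.2, 46.2), total = 169.2.
Var[θ_j] = α_j(Σα−α_j)/((Σα)²(Σα+1)) = 45.2·124.0/(169.2²·170.2) = 0.001150.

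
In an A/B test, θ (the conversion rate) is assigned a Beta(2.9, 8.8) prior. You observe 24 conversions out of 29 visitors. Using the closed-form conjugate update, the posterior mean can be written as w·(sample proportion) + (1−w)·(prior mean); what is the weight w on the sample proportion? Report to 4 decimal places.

0.7125

The Beta prior is conjugate to a Binomial/Bernoulli likelihood; the update adds successes to α and failures to β.
Posterior mean = (α₀+k)/(α₀+β₀+n) = [n/(α₀+β₀+n)]·(k/n) + [(α₀+β₀)/(α₀+β₀+n)]·α₀/(α₀+β₀), so only n and the prior enter the weight.
The weight on the data is w = n/(α₀+β₀+n) = 29/(2.9+8.8+29) = 29/40.7 = 0.7125.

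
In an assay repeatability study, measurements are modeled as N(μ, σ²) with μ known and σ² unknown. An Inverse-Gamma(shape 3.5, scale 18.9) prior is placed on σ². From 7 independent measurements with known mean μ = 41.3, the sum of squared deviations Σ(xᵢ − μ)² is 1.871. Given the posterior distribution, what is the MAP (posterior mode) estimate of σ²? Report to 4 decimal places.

2.4794

With known mean μ and an Inverse-Gamma(α, β) prior on σ², the Normal likelihood is conjugate: posterior is Inv-Gamma(α + n/2, β + Σ(xᵢ−μ)²/2).
Posterior: Inv-Gamma(3.5 + 7/2, 18.9 + 1.871/2) = Inv-Gamma(7.00, 19.8355).
Mode = β/(α+1) = 19.8355/8.00 = 2.4794.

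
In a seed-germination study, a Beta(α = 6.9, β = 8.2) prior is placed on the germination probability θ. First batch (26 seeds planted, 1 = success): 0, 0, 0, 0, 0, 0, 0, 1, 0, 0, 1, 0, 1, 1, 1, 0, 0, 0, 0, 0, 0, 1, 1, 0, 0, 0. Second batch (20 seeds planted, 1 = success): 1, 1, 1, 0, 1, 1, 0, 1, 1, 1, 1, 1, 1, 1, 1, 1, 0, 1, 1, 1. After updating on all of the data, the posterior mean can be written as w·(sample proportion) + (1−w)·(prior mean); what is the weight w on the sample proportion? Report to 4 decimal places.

The Beta prior is conjugate to a Binomial/Bernoulli likelihood; the update adds successes to α and failures to β.
Total number of seeds planted: n = 26 + 20 = 46.
Posterior mean = (α₀+k)/(α₀+β₀+n) = [n/(α₀+β₀+n)]·(k/n) + [(α₀+β₀)/(α₀+β₀+n)]·α₀/(α₀+β₀), so only n and the prior enter the weight.
The weight on the data is w = n/(α₀+β₀+n) = 46/(6.9+8.2+46) = 46/61.1 = 0.7529.

0.7529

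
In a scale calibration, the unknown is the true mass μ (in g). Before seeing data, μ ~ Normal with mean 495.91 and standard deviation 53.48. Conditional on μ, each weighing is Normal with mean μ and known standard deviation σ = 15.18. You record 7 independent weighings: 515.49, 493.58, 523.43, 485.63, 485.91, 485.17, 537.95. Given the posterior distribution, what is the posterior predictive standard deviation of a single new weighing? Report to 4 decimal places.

16.2166

For Normal data with known variance σ², a Normal(μ₀, σ₀²) prior on μ is conjugate. Posterior precision = 1/σ₀² + n/σ²; posterior mean is the precision-weighted average of μ₀ and x̄.
σ₀² = 53.48² = 2860.1104, σ² = 15.18² = 230.4324; σ² + n·σ₀² = 230.4324 + 7·2860.1104 = 20251.2052.
Posterior precision = 1/σ₀² + n/σ² = 1/2860.1104 + 7/230.4324 = (σ² + n·σ₀²)/(σ₀²σ²) = 20251.2052/(2860.1104·230.4324); posterior variance σₙ² = σ₀²σ²/(σ² + n·σ₀²) = 2860.1104·230.4324/20251.2052 = 32.544340.
Predictive variance for one new observation = σₙ² + σ² = 2860.1104·230.4324/20251.2052 + 230.4324 = σ²·(σ₀² + 20251.2052)/20251.2052 = 230.4324·23111.3156/20251.2052 = 262.976740; SD = √(230.4324·23111.3156/20251.2052) = 16.2166.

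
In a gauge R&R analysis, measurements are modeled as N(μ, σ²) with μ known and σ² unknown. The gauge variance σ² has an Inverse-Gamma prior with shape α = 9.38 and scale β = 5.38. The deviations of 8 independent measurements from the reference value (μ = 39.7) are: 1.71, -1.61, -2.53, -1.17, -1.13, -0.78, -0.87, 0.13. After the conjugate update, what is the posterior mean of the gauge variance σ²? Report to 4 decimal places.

1.0786

With known mean μ and an Inverse-Gamma(α, β) prior on σ², the Normal likelihood is conjugate: posterior is Inv-Gamma(α + n/2, β + Σ(xᵢ−μ)²/2).
Σ(xᵢ−μ)² = (1.71)² + (-1.61)² + (-2.53)² + (-1.17)² + (-1.13)² + (-0.78)² + (-0.87)² + (0.13)² = 15.9451.
Posterior: Inv-Gamma(9.38 + 8/2, 5.38 + 15.9451/2) = Inv-Gamma(13.38, 13.35255).
E[σ²|data] = β/(α−1) = 13.35255/12.38 = 1.0786.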